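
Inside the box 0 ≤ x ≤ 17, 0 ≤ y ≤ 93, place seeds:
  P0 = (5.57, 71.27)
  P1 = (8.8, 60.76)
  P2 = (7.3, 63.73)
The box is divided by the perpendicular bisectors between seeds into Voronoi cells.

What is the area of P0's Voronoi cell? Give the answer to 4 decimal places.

Area of P0's cell: 425.4454

1. box [0,17]×[0,93]: [(0, 0) (17, 0) (17, 93) (0, 93)]
2. ⊥bis P0·P1 via (7.185,66.015): [(0, 63.8069) (17, 69.0314) (17, 93) (0, 93)]  |A|=451.8747
3. ⊥bis P0·P2 via (6.435,67.5): [(0, 66.0235) (17, 69.9241) (17, 93) (0, 93)]  |A|=425.4454
4. canonical 4-gon: [(0, 66.0235) (17, 69.9241) (17, 93) (0, 93)]
5. shoelace: 425.4454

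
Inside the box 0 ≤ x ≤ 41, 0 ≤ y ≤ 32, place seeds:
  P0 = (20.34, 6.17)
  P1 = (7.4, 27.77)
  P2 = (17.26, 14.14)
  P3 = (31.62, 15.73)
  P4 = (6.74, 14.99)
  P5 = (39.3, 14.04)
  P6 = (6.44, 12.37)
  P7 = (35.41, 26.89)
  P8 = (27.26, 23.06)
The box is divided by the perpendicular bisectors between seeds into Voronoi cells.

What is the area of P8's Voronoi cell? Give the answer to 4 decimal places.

1. box [0,41]×[0,32]: [(0, 0) (41, 0) (41, 32) (0, 32)]
2. ⊥bis P8·P0 via (23.8,14.615): [(0, 24.3661) (41, 7.568) (41, 32) (0, 32)]  |A|=657.3513
3. ⊥bis P8·P1 via (17.33,25.415): [(15.5685, 17.9875) (41, 7.568) (41, 32) (18.8917, 32)]  |A|=465.5673
4. ⊥bis P8·P2 via (22.26,18.6): [(17.0887, 24.3974) (26.9749, 13.3142) (41, 7.568) (41, 32) (18.8917, 32)]  |A|=425.458
5. ⊥bis P8·P3 via (29.44,19.395): [(17.0887, 24.3974) (24.2856, 16.3291) (41, 26.2711) (41, 32) (18.8917, 32)]  |A|=255.7375
6. ⊥bis P8·P4 via (17,19.025): [(17.0887, 24.3974) (24.2856, 16.3291) (41, 26.2711) (41, 32) (18.8917, 32)]  |A|=255.7375
7. ⊥bis P8·P5 via (33.28,18.55): [(17.0887, 24.3974) (24.2856, 16.3291) (37.5085, 24.1943) (41, 28.8547) (41, 32) (18.8917, 32)]  |A|=251.2271
8. ⊥bis P8·P6 via (16.85,17.715): [(17.0887, 24.3974) (24.2856, 16.3291) (37.5085, 24.1943) (41, 28.8547) (41, 32) (18.8917, 32)]  |A|=251.2271
9. ⊥bis P8·P7 via (31.335,24.975): [(17.0887, 24.3974) (24.2856, 16.3291) (32.9704, 21.4949) (28.0337, 32) (18.8917, 32)]  |A|=164.6311
10. canonical 5-gon: [(17.0887, 24.3974) (24.2856, 16.3291) (32.9704, 21.4949) (28.0337, 32) (18.8917, 32)]
11. shoelace: 164.6311

Area of P8's cell: 164.6311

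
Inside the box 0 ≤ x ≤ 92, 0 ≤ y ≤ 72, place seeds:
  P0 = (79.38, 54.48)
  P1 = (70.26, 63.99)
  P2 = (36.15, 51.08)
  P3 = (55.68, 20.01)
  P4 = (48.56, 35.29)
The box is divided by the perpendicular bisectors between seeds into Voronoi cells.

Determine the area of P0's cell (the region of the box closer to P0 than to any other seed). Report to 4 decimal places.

Area of P0's cell: 884.1260

1. box [0,92]×[0,72]: [(0, 0) (92, 0) (92, 72) (0, 72)]
2. ⊥bis P0·P1 via (74.82,59.235): [(13.0519, 0) (92, 0) (92, 72) (88.1309, 72)]  |A|=2981.4193
3. ⊥bis P0·P2 via (57.765,52.78): [(58.4891, 43.5738) (61.9161, 0) (92, 0) (92, 72) (88.1309, 72)]  |A|=1916.8209
4. ⊥bis P0·P3 via (67.53,37.245): [(58.4891, 43.5738) (58.4984, 43.4547) (92, 20.4205) (92, 72) (88.1309, 72)]  |A|=921.1173
5. ⊥bis P0·P4 via (63.97,44.885): [(62.432, 47.3551) (69.6231, 35.8059) (92, 20.4205) (92, 72) (88.1309, 72)]  |A|=884.126
6. canonical 5-gon: [(62.432, 47.3551) (69.6231, 35.8059) (92, 20.4205) (92, 72) (88.1309, 72)]
7. shoelace: 884.126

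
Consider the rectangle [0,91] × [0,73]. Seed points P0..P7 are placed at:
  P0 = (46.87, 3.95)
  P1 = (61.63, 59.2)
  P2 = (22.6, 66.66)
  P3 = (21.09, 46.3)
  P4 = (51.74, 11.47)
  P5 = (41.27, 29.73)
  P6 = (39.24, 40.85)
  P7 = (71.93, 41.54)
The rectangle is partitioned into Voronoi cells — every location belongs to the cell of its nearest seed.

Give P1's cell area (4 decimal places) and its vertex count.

Area of P1's cell: 941.2396 (5 vertices)

1. box [0,91]×[0,73]: [(0, 0) (91, 0) (91, 73) (0, 73)]
2. ⊥bis P1·P0 via (54.25,31.575): [(0, 46.0679) (91, 21.7573) (91, 73) (0, 73)]  |A|=3556.9574
3. ⊥bis P1·P2 via (42.115,62.93): [(37.0026, 36.1826) (91, 21.7573) (91, 73) (44.0397, 73)]  |A|=2247.9633
4. ⊥bis P1·P3 via (41.36,52.75): [(40.6161, 55.0878) (47.5264, 33.3712) (91, 21.7573) (91, 73) (44.0397, 73)]  |A|=2143.4067
5. ⊥bis P1·P4 via (56.685,35.335): [(40.6161, 55.0878) (46.2109, 37.5053) (91, 28.2247) (91, 73) (44.0397, 73)]  |A|=1916.3487
6. ⊥bis P1·P5 via (51.45,44.465): [(40.6161, 55.0878) (41.896, 51.0656) (68.084, 32.973) (91, 28.2247) (91, 73) (44.0397, 73)]  |A|=1777.8243
7. ⊥bis P1·P6 via (50.435,50.025): [(41.6883, 60.6974) (59.6148, 38.8242) (68.084, 32.973) (91, 28.2247) (91, 73) (44.0397, 73)]  |A|=1688.0174
8. ⊥bis P1·P7 via (66.78,50.37): [(41.6883, 60.6974) (55.5298, 43.8085) (91, 64.496) (91, 73) (44.0397, 73)]  |A|=941.2396
9. canonical 5-gon: [(41.6883, 60.6974) (55.5298, 43.8085) (91, 64.496) (91, 73) (44.0397, 73)]
10. shoelace: 941.2396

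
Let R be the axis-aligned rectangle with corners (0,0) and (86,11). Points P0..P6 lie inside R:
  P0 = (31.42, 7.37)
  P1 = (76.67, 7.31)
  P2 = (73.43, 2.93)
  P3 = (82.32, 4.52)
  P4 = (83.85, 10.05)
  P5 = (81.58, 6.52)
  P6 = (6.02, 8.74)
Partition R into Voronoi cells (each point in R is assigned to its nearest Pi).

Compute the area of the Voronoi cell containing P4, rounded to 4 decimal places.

Area of P4's cell: 17.6609

1. box [0,86]×[0,11]: [(0, 0) (86, 0) (86, 11) (0, 11)]
2. ⊥bis P4·P0 via (57.635,8.71): [(58.0802, 0) (86, 0) (86, 11) (57.5179, 11)]  |A|=310.2101
3. ⊥bis P4·P1 via (80.26,8.68): [(83.5724, 0) (86, 0) (86, 11) (79.3747, 11)]  |A|=49.7911
4. ⊥bis P4·P2 via (78.64,6.49): [(83.5724, 0) (86, 0) (86, 11) (79.3747, 11)]  |A|=49.7911
5. ⊥bis P4·P3 via (83.085,7.285): [(80.5217, 7.9942) (86, 6.4785) (86, 11) (79.3747, 11)]  |A|=22.3423
6. ⊥bis P4·P5 via (82.715,8.285): [(79.6614, 10.2487) (85.165, 6.7095) (86, 6.4785) (86, 11) (79.3747, 11)]  |A|=17.6609
7. ⊥bis P4·P6 via (44.935,9.395): [(79.6614, 10.2487) (85.165, 6.7095) (86, 6.4785) (86, 11) (79.3747, 11)]  |A|=17.6609
8. canonical 5-gon: [(79.6614, 10.2487) (85.165, 6.7095) (86, 6.4785) (86, 11) (79.3747, 11)]
9. shoelace: 17.6609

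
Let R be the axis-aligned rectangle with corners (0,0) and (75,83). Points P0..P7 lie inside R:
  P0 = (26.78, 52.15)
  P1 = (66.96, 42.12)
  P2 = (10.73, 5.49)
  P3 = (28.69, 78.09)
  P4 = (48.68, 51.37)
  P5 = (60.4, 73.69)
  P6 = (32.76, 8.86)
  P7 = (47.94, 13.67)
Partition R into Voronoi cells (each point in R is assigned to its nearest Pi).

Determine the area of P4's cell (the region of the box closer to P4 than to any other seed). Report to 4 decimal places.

1. box [0,75]×[0,83]: [(0, 0) (75, 0) (75, 83) (0, 83)]
2. ⊥bis P4·P0 via (37.73,51.76): [(35.8865, 0) (75, 0) (75, 83) (38.8427, 83)]  |A|=3123.7402
3. ⊥bis P4·P1 via (57.82,46.745): [(36.0167, 3.6571) (75, 80.6964) (75, 83) (38.8427, 83)]  |A|=1479.3161
4. ⊥bis P4·P2 via (29.705,28.43): [(36.6932, 22.6497) (42.9912, 17.4402) (75, 80.6964) (75, 83) (38.8427, 83)]  |A|=1417.7459
5. ⊥bis P4·P3 via (38.685,64.73): [(38.1784, 64.351) (36.6932, 22.6497) (42.9912, 17.4402) (75, 80.6964) (75, 83) (63.1059, 83)]  |A|=1191.5034
6. ⊥bis P4·P5 via (54.54,62.53): [(43.4959, 68.3292) (38.1784, 64.351) (36.6932, 22.6497) (42.9912, 17.4402) (63.4421, 57.8556)]  |A|=779.6482
7. ⊥bis P4·P6 via (40.72,30.115): [(43.4959, 68.3292) (38.1784, 64.351) (37.0086, 31.5049) (48.0213, 27.3807) (63.4421, 57.8556)]  |A|=685.8327
8. ⊥bis P4·P7 via (48.31,32.52): [(43.4959, 68.3292) (38.1784, 64.351) (37.0526, 32.741) (50.5992, 32.4751) (63.4421, 57.8556)]  |A|=644.0873
9. canonical 5-gon: [(43.4959, 68.3292) (38.1784, 64.351) (37.0526, 32.741) (50.5992, 32.4751) (63.4421, 57.8556)]
10. shoelace: 644.0873

Area of P4's cell: 644.0873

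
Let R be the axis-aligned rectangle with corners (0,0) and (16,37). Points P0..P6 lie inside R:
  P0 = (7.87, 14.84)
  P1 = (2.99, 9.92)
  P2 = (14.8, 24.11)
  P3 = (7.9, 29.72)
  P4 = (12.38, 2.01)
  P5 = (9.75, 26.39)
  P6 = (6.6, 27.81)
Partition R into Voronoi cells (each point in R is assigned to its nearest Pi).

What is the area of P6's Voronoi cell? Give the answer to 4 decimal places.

1. box [0,16]×[0,37]: [(0, 0) (16, 0) (16, 37) (0, 37)]
2. ⊥bis P6·P0 via (7.235,21.325): [(0, 20.6166) (16, 22.1833) (16, 37) (0, 37)]  |A|=249.6015
3. ⊥bis P6·P1 via (4.795,18.865): [(0, 20.6166) (16, 22.1833) (16, 37) (0, 37)]  |A|=249.6015
4. ⊥bis P6·P2 via (10.7,25.96): [(0, 20.6166) (8.6721, 21.4657) (15.6815, 37) (0, 37)]  |A|=192.8395
5. ⊥bis P6·P3 via (7.25,28.765): [(0, 33.6996) (0, 20.6166) (8.6721, 21.4657) (10.8577, 26.3095)]  |A|=91.1005
6. ⊥bis P6·P4 via (9.49,14.91): [(0, 33.6996) (0, 20.6166) (8.6721, 21.4657) (10.8577, 26.3095)]  |A|=91.1005
7. ⊥bis P6·P5 via (8.175,27.1): [(8.5322, 27.8923) (0, 33.6996) (0, 20.6166) (5.4949, 21.1546)]  |A|=73.5074
8. canonical 4-gon: [(8.5322, 27.8923) (0, 33.6996) (0, 20.6166) (5.4949, 21.1546)]
9. shoelace: 73.5074

Area of P6's cell: 73.5074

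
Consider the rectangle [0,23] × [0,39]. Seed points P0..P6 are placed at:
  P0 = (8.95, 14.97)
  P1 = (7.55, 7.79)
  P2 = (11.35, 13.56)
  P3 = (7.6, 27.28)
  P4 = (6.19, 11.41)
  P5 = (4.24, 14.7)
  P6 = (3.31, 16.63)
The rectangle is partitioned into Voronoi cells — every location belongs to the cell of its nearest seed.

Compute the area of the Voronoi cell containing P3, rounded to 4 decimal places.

1. box [0,23]×[0,39]: [(0, 0) (23, 0) (23, 39) (0, 39)]
2. ⊥bis P3·P0 via (8.275,21.125): [(0, 20.2175) (23, 22.7398) (23, 39) (0, 39)]  |A|=402.9905
3. ⊥bis P3·P1 via (7.575,17.535): [(0, 20.2175) (23, 22.7398) (23, 39) (0, 39)]  |A|=402.9905
4. ⊥bis P3·P2 via (9.475,20.42): [(0, 20.2175) (14.5869, 21.8172) (23, 24.1167) (23, 39) (0, 39)]  |A|=397.1987
5. ⊥bis P3·P4 via (6.895,19.345): [(0, 20.2175) (14.5869, 21.8172) (23, 24.1167) (23, 39) (0, 39)]  |A|=397.1987
6. ⊥bis P3·P5 via (5.92,20.99): [(0, 22.5712) (6.2472, 20.9026) (14.5869, 21.8172) (23, 24.1167) (23, 39) (0, 39)]  |A|=389.8468
7. ⊥bis P3·P6 via (5.455,21.955): [(0, 24.1524) (7.678, 21.0595) (14.5869, 21.8172) (23, 24.1167) (23, 39) (0, 39)]  |A|=382.0927
8. canonical 6-gon: [(0, 24.1524) (7.678, 21.0595) (14.5869, 21.8172) (23, 24.1167) (23, 39) (0, 39)]
9. shoelace: 382.0927

Area of P3's cell: 382.0927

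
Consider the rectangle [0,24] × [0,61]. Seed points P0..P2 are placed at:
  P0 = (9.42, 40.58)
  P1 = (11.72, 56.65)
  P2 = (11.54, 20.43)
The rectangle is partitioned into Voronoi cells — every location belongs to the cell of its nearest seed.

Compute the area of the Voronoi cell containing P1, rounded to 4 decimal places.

Area of P1's cell: 302.1520

1. box [0,24]×[0,61]: [(0, 0) (24, 0) (24, 61) (0, 61)]
2. ⊥bis P1·P0 via (10.57,48.615): [(0, 50.1278) (24, 46.6928) (24, 61) (0, 61)]  |A|=302.152
3. ⊥bis P1·P2 via (11.63,38.54): [(0, 50.1278) (24, 46.6928) (24, 61) (0, 61)]  |A|=302.152
4. canonical 4-gon: [(0, 50.1278) (24, 46.6928) (24, 61) (0, 61)]
5. shoelace: 302.152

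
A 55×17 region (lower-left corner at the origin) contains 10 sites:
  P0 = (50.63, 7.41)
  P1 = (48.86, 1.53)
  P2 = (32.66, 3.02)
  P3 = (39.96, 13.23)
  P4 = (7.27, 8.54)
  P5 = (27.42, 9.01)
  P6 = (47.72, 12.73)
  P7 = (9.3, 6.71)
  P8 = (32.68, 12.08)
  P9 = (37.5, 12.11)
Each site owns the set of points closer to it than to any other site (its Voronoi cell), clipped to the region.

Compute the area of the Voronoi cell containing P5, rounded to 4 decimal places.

Area of P5's cell: 171.1611

1. box [0,55]×[0,17]: [(0, 0) (55, 0) (55, 17) (0, 17)]
2. ⊥bis P5·P0 via (39.025,8.21): [(0, 0) (38.459, 0) (39.6309, 17) (0, 17)]  |A|=663.7649
3. ⊥bis P5·P1 via (38.14,5.27): [(0, 0) (36.3014, 0) (38.9904, 7.7074) (39.6309, 17) (0, 17)]  |A|=655.45
4. ⊥bis P5·P2 via (30.04,6.015): [(0, 0) (23.1641, 0) (39.4406, 14.2385) (39.6309, 17) (0, 17)]  |A|=554.8758
5. ⊥bis P5·P3 via (33.69,11.12): [(0, 0) (23.1641, 0) (34.1871, 9.6428) (31.7112, 17) (0, 17)]  |A|=518.9264
6. ⊥bis P5·P4 via (17.345,8.775): [(17.5497, 0) (23.1641, 0) (34.1871, 9.6428) (31.7112, 17) (17.1532, 17)]  |A|=223.9523
7. ⊥bis P5·P6 via (37.57,10.87): [(17.5497, 0) (23.1641, 0) (34.1871, 9.6428) (31.7112, 17) (17.1532, 17)]  |A|=223.9523
8. ⊥bis P5·P7 via (18.36,7.86): [(19.3577, 0) (23.1641, 0) (34.1871, 9.6428) (31.7112, 17) (17.1998, 17)]  |A|=208.1874
9. ⊥bis P5·P8 via (30.05,10.545): [(19.3577, 0) (23.1641, 0) (31.7969, 7.5519) (26.2825, 17) (17.1998, 17)]  |A|=171.1611
10. ⊥bis P5·P9 via (32.46,10.56): [(19.3577, 0) (23.1641, 0) (31.7969, 7.5519) (26.2825, 17) (17.1998, 17)]  |A|=171.1611
11. canonical 5-gon: [(19.3577, 0) (23.1641, 0) (31.7969, 7.5519) (26.2825, 17) (17.1998, 17)]
12. shoelace: 171.1611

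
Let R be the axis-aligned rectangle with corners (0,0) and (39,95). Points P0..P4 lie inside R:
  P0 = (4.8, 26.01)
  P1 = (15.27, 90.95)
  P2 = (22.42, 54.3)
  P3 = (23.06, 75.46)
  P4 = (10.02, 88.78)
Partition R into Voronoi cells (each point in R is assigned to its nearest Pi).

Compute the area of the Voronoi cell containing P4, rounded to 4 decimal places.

1. box [0,39]×[0,95]: [(0, 0) (39, 0) (39, 95) (0, 95)]
2. ⊥bis P4·P0 via (7.41,57.395): [(0, 58.0112) (39, 54.768) (39, 95) (0, 95)]  |A|=1505.8061
3. ⊥bis P4·P1 via (12.645,89.865): [(0, 58.0112) (26.73, 55.7883) (10.5225, 95) (0, 95)]  |A|=700.6585
4. ⊥bis P4·P2 via (16.22,71.54): [(0, 65.7068) (19.7018, 72.7921) (10.5225, 95) (0, 95)]  |A|=405.4053
5. ⊥bis P4·P3 via (16.54,82.12): [(0, 65.9277) (16.0461, 81.6365) (10.5225, 95) (0, 95)]  |A|=303.5578
6. canonical 4-gon: [(0, 65.9277) (16.0461, 81.6365) (10.5225, 95) (0, 95)]
7. shoelace: 303.5578

Area of P4's cell: 303.5578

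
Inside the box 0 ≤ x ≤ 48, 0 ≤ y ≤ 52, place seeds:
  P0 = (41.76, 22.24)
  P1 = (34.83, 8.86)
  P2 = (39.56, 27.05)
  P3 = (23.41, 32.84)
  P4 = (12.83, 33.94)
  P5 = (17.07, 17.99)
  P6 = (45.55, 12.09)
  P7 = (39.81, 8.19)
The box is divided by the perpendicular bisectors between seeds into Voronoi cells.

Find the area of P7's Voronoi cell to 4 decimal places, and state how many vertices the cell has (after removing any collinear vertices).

1. box [0,48]×[0,52]: [(0, 0) (48, 0) (48, 52) (0, 52)]
2. ⊥bis P7·P0 via (40.785,15.215): [(0, 20.8756) (0, 0) (48, 0) (48, 14.2136)]  |A|=842.1404
3. ⊥bis P7·P1 via (37.32,8.525): [(38.2671, 15.5645) (36.1731, 0) (48, 0) (48, 14.2136)]  |A|=161.2101
4. ⊥bis P7·P2 via (39.685,17.62): [(38.2671, 15.5645) (36.1731, 0) (48, 0) (48, 14.2136)]  |A|=161.2101
5. ⊥bis P7·P3 via (31.61,20.515): [(38.2671, 15.5645) (36.1731, 0) (48, 0) (48, 14.2136)]  |A|=161.2101
6. ⊥bis P7·P4 via (26.32,21.065): [(38.2671, 15.5645) (36.1731, 0) (48, 0) (48, 14.2136)]  |A|=161.2101
7. ⊥bis P7·P5 via (28.44,13.09): [(38.2671, 15.5645) (36.1731, 0) (48, 0) (48, 14.2136)]  |A|=161.2101
8. ⊥bis P7·P6 via (42.68,10.14): [(39.0701, 15.453) (38.2671, 15.5645) (36.1731, 0) (48, 0) (48, 2.3101)]  |A|=108.0613
9. canonical 5-gon: [(39.0701, 15.453) (38.2671, 15.5645) (36.1731, 0) (48, 0) (48, 2.3101)]
10. shoelace: 108.0613

Area of P7's cell: 108.0613 (5 vertices)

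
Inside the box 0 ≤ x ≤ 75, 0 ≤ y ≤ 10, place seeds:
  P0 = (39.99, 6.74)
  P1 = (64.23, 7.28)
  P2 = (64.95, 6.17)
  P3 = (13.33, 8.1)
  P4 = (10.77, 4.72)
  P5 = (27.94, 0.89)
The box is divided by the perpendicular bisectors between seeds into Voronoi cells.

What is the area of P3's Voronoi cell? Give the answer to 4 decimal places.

1. box [0,75]×[0,10]: [(0, 0) (75, 0) (75, 10) (0, 10)]
2. ⊥bis P3·P0 via (26.66,7.42): [(0, 0) (26.2815, 0) (26.7916, 10) (0, 10)]  |A|=265.3655
3. ⊥bis P3·P1 via (38.78,7.69): [(0, 0) (26.2815, 0) (26.7916, 10) (0, 10)]  |A|=265.3655
4. ⊥bis P3·P2 via (39.14,7.135): [(0, 0) (26.2815, 0) (26.7916, 10) (0, 10)]  |A|=265.3655
5. ⊥bis P3·P4 via (12.05,6.41): [(20.5132, 0) (26.2815, 0) (26.7916, 10) (7.3101, 10)]  |A|=126.2491
6. ⊥bis P3·P5 via (20.635,4.495): [(18.9871, 1.1558) (23.3517, 10) (7.3101, 10)]  |A|=70.9374
7. canonical 3-gon: [(18.9871, 1.1558) (23.3517, 10) (7.3101, 10)]
8. shoelace: 70.9374

Area of P3's cell: 70.9374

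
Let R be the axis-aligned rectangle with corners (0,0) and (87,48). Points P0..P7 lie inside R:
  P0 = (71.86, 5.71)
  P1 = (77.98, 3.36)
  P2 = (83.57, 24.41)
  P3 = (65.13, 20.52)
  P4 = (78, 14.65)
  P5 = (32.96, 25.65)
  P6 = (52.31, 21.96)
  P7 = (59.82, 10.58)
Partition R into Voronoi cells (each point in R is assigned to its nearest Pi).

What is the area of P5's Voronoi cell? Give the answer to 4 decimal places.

1. box [0,87]×[0,48]: [(0, 0) (87, 0) (87, 48) (0, 48)]
2. ⊥bis P5·P0 via (52.41,15.68): [(0, 0) (44.3725, 0) (68.9771, 48) (0, 48)]  |A|=2720.3905
3. ⊥bis P5·P1 via (55.47,14.505): [(0, 0) (44.3725, 0) (68.9771, 48) (0, 48)]  |A|=2720.3905
4. ⊥bis P5·P2 via (58.265,25.03): [(0, 0) (44.3725, 0) (58.3183, 27.2063) (58.8278, 48) (0, 48)]  |A|=2614.8693
5. ⊥bis P5·P3 via (49.045,23.085): [(0, 0) (44.3725, 0) (45.8114, 2.807) (53.0181, 48) (0, 48)]  |A|=2359.7725
6. ⊥bis P5·P4 via (55.48,20.15): [(0, 0) (44.3725, 0) (45.8114, 2.807) (53.0181, 48) (0, 48)]  |A|=2359.7725
7. ⊥bis P5·P6 via (42.635,23.805): [(0, 0) (38.0954, 0) (47.2489, 48) (0, 48)]  |A|=2048.2649
8. ⊥bis P5·P7 via (46.39,18.115): [(0, 0) (36.2264, 0) (39.0578, 5.0464) (47.2489, 48) (0, 48)]  |A|=2043.549
9. canonical 5-gon: [(0, 0) (36.2264, 0) (39.0578, 5.0464) (47.2489, 48) (0, 48)]
10. shoelace: 2043.549

Area of P5's cell: 2043.5490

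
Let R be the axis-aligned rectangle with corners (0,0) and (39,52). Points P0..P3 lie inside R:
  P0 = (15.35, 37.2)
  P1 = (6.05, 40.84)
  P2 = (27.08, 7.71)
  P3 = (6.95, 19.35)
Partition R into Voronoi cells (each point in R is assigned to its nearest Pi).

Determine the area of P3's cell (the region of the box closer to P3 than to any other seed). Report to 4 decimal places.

Area of P3's cell: 468.6253

1. box [0,39]×[0,52]: [(0, 0) (39, 0) (39, 52) (0, 52)]
2. ⊥bis P3·P0 via (11.15,28.275): [(0, 33.5221) (0, 0) (39, 0) (39, 15.1691)]  |A|=949.4779
3. ⊥bis P3·P1 via (6.5,30.095): [(7.2186, 30.1251) (0, 29.8228) (0, 0) (39, 0) (39, 15.1691)]  |A|=936.1262
4. ⊥bis P3·P2 via (17.015,13.53): [(22.4628, 22.9513) (7.2186, 30.1251) (0, 29.8228) (0, 0) (9.1914, 0)]  |A|=468.6253
5. canonical 5-gon: [(22.4628, 22.9513) (7.2186, 30.1251) (0, 29.8228) (0, 0) (9.1914, 0)]
6. shoelace: 468.6253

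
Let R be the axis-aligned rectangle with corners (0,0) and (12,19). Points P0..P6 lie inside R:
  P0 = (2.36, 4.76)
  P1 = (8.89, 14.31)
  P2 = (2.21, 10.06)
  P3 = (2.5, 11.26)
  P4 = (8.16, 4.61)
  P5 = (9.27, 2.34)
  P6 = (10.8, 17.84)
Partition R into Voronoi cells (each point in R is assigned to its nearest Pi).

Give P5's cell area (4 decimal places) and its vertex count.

1. box [0,12]×[0,19]: [(0, 0) (12, 0) (12, 19) (0, 19)]
2. ⊥bis P5·P0 via (5.815,3.55): [(4.5717, 0) (12, 0) (12, 19) (11.2259, 19)]  |A|=77.923
3. ⊥bis P5·P1 via (9.08,8.325): [(7.4694, 8.2739) (4.5717, 0) (12, 0) (12, 8.4177)]  |A|=49.799
4. ⊥bis P5·P2 via (5.74,6.2): [(8.0271, 8.2916) (7.2157, 7.5495) (4.5717, 0) (12, 0) (12, 8.4177)]  |A|=49.5992
5. ⊥bis P5·P3 via (5.885,6.8): [(8.0271, 8.2916) (7.2157, 7.5495) (4.5717, 0) (12, 0) (12, 8.4177)]  |A|=49.5992
6. ⊥bis P5·P4 via (8.715,3.475): [(5.1841, 1.7484) (4.5717, 0) (12, 0) (12, 5.0813)]  |A|=23.8109
7. ⊥bis P5·P6 via (10.035,10.09): [(5.1841, 1.7484) (4.5717, 0) (12, 0) (12, 5.0813)]  |A|=23.8109
8. canonical 4-gon: [(5.1841, 1.7484) (4.5717, 0) (12, 0) (12, 5.0813)]
9. shoelace: 23.8109

Area of P5's cell: 23.8109 (4 vertices)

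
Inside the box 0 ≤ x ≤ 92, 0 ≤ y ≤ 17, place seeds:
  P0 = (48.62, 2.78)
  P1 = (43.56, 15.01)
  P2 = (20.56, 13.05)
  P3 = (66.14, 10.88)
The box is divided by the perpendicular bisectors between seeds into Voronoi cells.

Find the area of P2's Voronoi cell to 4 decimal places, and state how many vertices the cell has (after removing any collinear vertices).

1. box [0,92]×[0,17]: [(0, 0) (92, 0) (92, 17) (0, 17)]
2. ⊥bis P2·P0 via (34.59,7.915): [(0, 0) (31.6931, 0) (37.9151, 17) (0, 17)]  |A|=591.6699
3. ⊥bis P2·P1 via (32.06,14.03): [(0, 0) (31.6931, 0) (32.9605, 3.4628) (31.8069, 17) (0, 17)]  |A|=550.3259
4. ⊥bis P2·P3 via (43.35,11.965): [(0, 0) (31.6931, 0) (32.9605, 3.4628) (31.8069, 17) (0, 17)]  |A|=550.3259
5. canonical 5-gon: [(0, 0) (31.6931, 0) (32.9605, 3.4628) (31.8069, 17) (0, 17)]
6. shoelace: 550.3259

Area of P2's cell: 550.3259 (5 vertices)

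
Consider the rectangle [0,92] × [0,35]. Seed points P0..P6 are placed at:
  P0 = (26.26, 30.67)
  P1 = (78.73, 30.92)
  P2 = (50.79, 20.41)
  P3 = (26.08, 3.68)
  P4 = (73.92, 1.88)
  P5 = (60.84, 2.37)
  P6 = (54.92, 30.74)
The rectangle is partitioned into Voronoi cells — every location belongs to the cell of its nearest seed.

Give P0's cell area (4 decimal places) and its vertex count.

Area of P0's cell: 684.4665 (5 vertices)

1. box [0,92]×[0,35]: [(0, 0) (92, 0) (92, 35) (0, 35)]
2. ⊥bis P0·P1 via (52.495,30.795): [(0, 0) (52.6417, 0) (52.475, 35) (0, 35)]  |A|=1839.5421
3. ⊥bis P0·P2 via (38.525,25.54): [(0, 0) (27.8426, 0) (42.4818, 35) (0, 35)]  |A|=1230.6757
4. ⊥bis P0·P3 via (26.17,17.175): [(0, 17.3495) (35.0016, 17.1161) (42.4818, 35) (0, 35)]  |A|=688.7671
5. ⊥bis P0·P4 via (50.09,16.275): [(0, 17.3495) (35.0016, 17.1161) (42.4818, 35) (0, 35)]  |A|=688.7671
6. ⊥bis P0·P5 via (43.55,16.52): [(0, 17.3495) (35.0016, 17.1161) (42.4818, 35) (0, 35)]  |A|=688.7671
7. ⊥bis P0·P6 via (40.59,30.705): [(0, 17.3495) (35.0016, 17.1161) (40.5906, 30.4784) (40.5795, 35) (0, 35)]  |A|=684.4665
8. canonical 5-gon: [(0, 17.3495) (35.0016, 17.1161) (40.5906, 30.4784) (40.5795, 35) (0, 35)]
9. shoelace: 684.4665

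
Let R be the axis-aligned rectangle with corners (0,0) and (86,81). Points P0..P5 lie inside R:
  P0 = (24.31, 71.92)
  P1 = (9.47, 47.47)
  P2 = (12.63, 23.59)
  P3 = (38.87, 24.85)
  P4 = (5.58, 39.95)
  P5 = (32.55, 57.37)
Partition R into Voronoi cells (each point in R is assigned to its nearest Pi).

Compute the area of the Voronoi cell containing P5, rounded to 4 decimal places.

Area of P5's cell: 1965.9657

1. box [0,86]×[0,81]: [(0, 0) (86, 0) (86, 81) (0, 81)]
2. ⊥bis P5·P0 via (28.43,64.645): [(0, 48.5444) (0, 0) (86, 0) (86, 81) (57.3093, 81)]  |A|=6035.9975
3. ⊥bis P5·P1 via (21.01,52.42): [(18.2412, 58.8749) (43.4952, 0) (86, 0) (86, 81) (57.3093, 81)]  |A|=4312.8559
4. ⊥bis P5·P2 via (22.59,40.48): [(18.2412, 58.8749) (27.3307, 37.6844) (86, 3.0872) (86, 81) (57.3093, 81)]  |A|=3421.4083
5. ⊥bis P5·P3 via (35.71,41.11): [(18.2412, 58.8749) (26.6192, 39.3433) (86, 50.8835) (86, 81) (57.3093, 81)]  |A|=1965.9657
6. ⊥bis P5·P4 via (19.065,48.66): [(18.2412, 58.8749) (26.6192, 39.3433) (86, 50.8835) (86, 81) (57.3093, 81)]  |A|=1965.9657
7. canonical 5-gon: [(18.2412, 58.8749) (26.6192, 39.3433) (86, 50.8835) (86, 81) (57.3093, 81)]
8. shoelace: 1965.9657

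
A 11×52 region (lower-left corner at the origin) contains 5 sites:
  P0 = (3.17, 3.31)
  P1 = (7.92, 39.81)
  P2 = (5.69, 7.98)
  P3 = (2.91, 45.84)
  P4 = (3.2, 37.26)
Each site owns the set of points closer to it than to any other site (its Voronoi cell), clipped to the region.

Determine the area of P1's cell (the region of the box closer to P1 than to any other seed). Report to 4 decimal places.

1. box [0,11]×[0,52]: [(0, 0) (11, 0) (11, 52) (0, 52)]
2. ⊥bis P1·P0 via (5.545,21.56): [(0, 22.2816) (11, 20.8501) (11, 52) (0, 52)]  |A|=334.7756
3. ⊥bis P1·P2 via (6.805,23.895): [(0, 24.3718) (11, 23.6011) (11, 52) (0, 52)]  |A|=308.1493
4. ⊥bis P1·P3 via (5.415,42.825): [(0, 38.326) (0, 24.3718) (11, 23.6011) (11, 47.4653)]  |A|=208.0011
5. ⊥bis P1·P4 via (5.56,38.535): [(3.9154, 41.5791) (11, 28.4657) (11, 47.4653)]  |A|=67.3021
6. canonical 3-gon: [(3.9154, 41.5791) (11, 28.4657) (11, 47.4653)]
7. shoelace: 67.3021

Area of P1's cell: 67.3021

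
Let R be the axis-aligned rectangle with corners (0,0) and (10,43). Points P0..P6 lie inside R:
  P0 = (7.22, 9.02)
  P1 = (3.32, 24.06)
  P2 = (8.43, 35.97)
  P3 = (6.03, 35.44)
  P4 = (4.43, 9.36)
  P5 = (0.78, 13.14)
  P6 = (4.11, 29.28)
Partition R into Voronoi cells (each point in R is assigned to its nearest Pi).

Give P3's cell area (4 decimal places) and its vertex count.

1. box [0,10]×[0,43]: [(0, 0) (10, 0) (10, 43) (0, 43)]
2. ⊥bis P3·P0 via (6.625,22.23): [(0, 21.9316) (10, 22.382) (10, 43) (0, 43)]  |A|=208.4319
3. ⊥bis P3·P1 via (4.675,29.75): [(0, 30.8633) (10, 28.4819) (10, 43) (0, 43)]  |A|=133.2739
4. ⊥bis P3·P2 via (7.23,35.705): [(0, 30.8633) (8.7599, 28.7772) (5.619, 43) (0, 43)]  |A|=93.1171
5. ⊥bis P3·P4 via (5.23,22.4): [(0, 30.8633) (8.7599, 28.7772) (5.619, 43) (0, 43)]  |A|=93.1171
6. ⊥bis P3·P5 via (3.405,24.29): [(0, 30.8633) (8.7599, 28.7772) (5.619, 43) (0, 43)]  |A|=93.1171
7. ⊥bis P3·P6 via (5.07,32.36): [(0, 33.9403) (8.183, 31.3897) (5.619, 43) (0, 43)]  |A|=69.6869
8. canonical 4-gon: [(0, 33.9403) (8.183, 31.3897) (5.619, 43) (0, 43)]
9. shoelace: 69.6869

Area of P3's cell: 69.6869 (4 vertices)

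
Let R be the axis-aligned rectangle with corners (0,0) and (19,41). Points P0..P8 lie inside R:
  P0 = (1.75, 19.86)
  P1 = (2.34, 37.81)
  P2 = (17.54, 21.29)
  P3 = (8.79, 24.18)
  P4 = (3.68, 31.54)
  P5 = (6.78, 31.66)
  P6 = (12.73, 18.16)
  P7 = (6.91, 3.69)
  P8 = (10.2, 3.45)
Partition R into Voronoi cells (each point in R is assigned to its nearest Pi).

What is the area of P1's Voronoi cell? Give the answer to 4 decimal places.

1. box [0,19]×[0,41]: [(0, 0) (19, 0) (19, 41) (0, 41)]
2. ⊥bis P1·P0 via (2.045,28.835): [(0, 28.9022) (19, 28.2777) (19, 41) (0, 41)]  |A|=235.7907
3. ⊥bis P1·P2 via (9.94,29.55): [(0, 28.9022) (8.9174, 28.6091) (19, 37.8861) (19, 41) (0, 41)]  |A|=187.3521
4. ⊥bis P1·P3 via (5.565,30.995): [(0, 28.9022) (1.0684, 28.8671) (17.8065, 36.7879) (19, 37.8861) (19, 41) (0, 41)]  |A|=154.1075
5. ⊥bis P1·P4 via (3.01,34.675): [(0, 34.0317) (19, 38.0923) (19, 41) (0, 41)]  |A|=93.8217
6. ⊥bis P1·P5 via (4.56,34.735): [(0, 34.0317) (5.0937, 35.1203) (13.2379, 41) (0, 41)]  |A|=56.6645
7. ⊥bis P1·P6 via (7.535,27.985): [(0, 34.0317) (5.0937, 35.1203) (13.2379, 41) (0, 41)]  |A|=56.6645
8. ⊥bis P1·P7 via (4.625,20.75): [(0, 34.0317) (5.0937, 35.1203) (13.2379, 41) (0, 41)]  |A|=56.6645
9. ⊥bis P1·P8 via (6.27,20.63): [(0, 34.0317) (5.0937, 35.1203) (13.2379, 41) (0, 41)]  |A|=56.6645
10. canonical 4-gon: [(0, 34.0317) (5.0937, 35.1203) (13.2379, 41) (0, 41)]
11. shoelace: 56.6645

Area of P1's cell: 56.6645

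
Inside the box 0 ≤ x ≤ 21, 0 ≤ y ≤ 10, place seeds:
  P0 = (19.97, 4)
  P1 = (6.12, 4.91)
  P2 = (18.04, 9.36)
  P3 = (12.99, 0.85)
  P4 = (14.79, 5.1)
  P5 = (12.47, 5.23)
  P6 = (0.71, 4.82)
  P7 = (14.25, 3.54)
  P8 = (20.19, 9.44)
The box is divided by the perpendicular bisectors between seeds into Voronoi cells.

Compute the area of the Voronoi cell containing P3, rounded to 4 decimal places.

Area of P3's cell: 18.4565

1. box [0,21]×[0,10]: [(0, 0) (21, 0) (21, 10) (0, 10)]
2. ⊥bis P3·P0 via (16.48,2.425): [(0, 0) (17.5744, 0) (13.0615, 10) (0, 10)]  |A|=153.1793
3. ⊥bis P3·P1 via (9.555,2.88): [(7.853, 0) (17.5744, 0) (13.3651, 9.3272)]  |A|=45.3365
4. ⊥bis P3·P2 via (15.515,5.105): [(12.076, 7.1458) (7.853, 0) (17.5744, 0) (15.1811, 5.3031)]  |A|=40.762
5. ⊥bis P3·P4 via (13.89,2.975): [(10.4677, 4.4244) (7.853, 0) (17.5744, 0) (16.7852, 1.7488)]  |A|=25.974
6. ⊥bis P3·P5 via (12.73,3.04): [(13.5162, 3.1333) (9.4171, 2.6467) (7.853, 0) (17.5744, 0) (16.7852, 1.7488)]  |A|=22.5861
7. ⊥bis P3·P6 via (6.85,2.835): [(13.5162, 3.1333) (9.4171, 2.6467) (7.853, 0) (17.5744, 0) (16.7852, 1.7488)]  |A|=22.5861
8. ⊥bis P3·P7 via (13.62,2.195): [(12.0008, 2.9534) (9.4171, 2.6467) (7.853, 0) (17.5744, 0) (17.3782, 0.4346)]  |A|=18.4565
9. ⊥bis P3·P8 via (16.59,5.145): [(12.0008, 2.9534) (9.4171, 2.6467) (7.853, 0) (17.5744, 0) (17.3782, 0.4346)]  |A|=18.4565
10. canonical 5-gon: [(12.0008, 2.9534) (9.4171, 2.6467) (7.853, 0) (17.5744, 0) (17.3782, 0.4346)]
11. shoelace: 18.4565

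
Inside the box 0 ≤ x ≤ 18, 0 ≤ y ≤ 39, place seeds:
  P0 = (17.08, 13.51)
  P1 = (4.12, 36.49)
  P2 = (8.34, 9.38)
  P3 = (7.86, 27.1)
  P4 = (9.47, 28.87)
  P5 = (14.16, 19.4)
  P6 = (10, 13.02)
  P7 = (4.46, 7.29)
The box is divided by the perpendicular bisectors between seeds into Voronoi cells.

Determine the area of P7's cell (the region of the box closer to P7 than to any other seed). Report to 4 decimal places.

1. box [0,18]×[0,39]: [(0, 0) (18, 0) (18, 39) (0, 39)]
2. ⊥bis P7·P0 via (10.77,10.4): [(0, 32.2517) (0, 0) (15.8958, 0)]  |A|=256.3336
3. ⊥bis P7·P1 via (4.29,21.89): [(5.1023, 21.8995) (0, 21.84) (0, 0) (15.8958, 0)]  |A|=229.7721
4. ⊥bis P7·P2 via (6.4,8.335): [(0, 20.2163) (0, 0) (10.8897, 0)]  |A|=110.0752
5. ⊥bis P7·P3 via (6.16,17.195): [(1.1658, 18.0522) (0, 18.2522) (0, 0) (10.8897, 0)]  |A|=108.9304
6. ⊥bis P7·P4 via (6.965,18.08): [(1.1658, 18.0522) (0, 18.2522) (0, 0) (10.8897, 0)]  |A|=108.9304
7. ⊥bis P7·P5 via (9.31,13.345): [(1.1658, 18.0522) (0, 18.2522) (0, 0) (10.8897, 0)]  |A|=108.9304
8. ⊥bis P7·P6 via (7.23,10.155): [(3.4521, 13.8076) (0, 17.1453) (0, 0) (10.8897, 0)]  |A|=104.7744
9. canonical 4-gon: [(3.4521, 13.8076) (0, 17.1453) (0, 0) (10.8897, 0)]
10. shoelace: 104.7744

Area of P7's cell: 104.7744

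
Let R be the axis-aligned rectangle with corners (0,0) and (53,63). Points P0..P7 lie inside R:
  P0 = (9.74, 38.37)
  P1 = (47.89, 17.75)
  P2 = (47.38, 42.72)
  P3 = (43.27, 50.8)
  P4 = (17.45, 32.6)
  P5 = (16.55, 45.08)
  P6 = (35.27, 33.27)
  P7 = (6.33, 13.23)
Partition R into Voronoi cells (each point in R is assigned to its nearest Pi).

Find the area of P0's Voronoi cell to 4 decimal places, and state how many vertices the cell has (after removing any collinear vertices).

Area of P0's cell: 271.8918 (4 vertices)

1. box [0,53]×[0,63]: [(0, 0) (53, 0) (53, 63) (0, 63)]
2. ⊥bis P0·P1 via (28.815,28.06): [(0, 0) (13.6486, 0) (47.7, 63) (0, 63)]  |A|=1932.4817
3. ⊥bis P0·P2 via (28.56,40.545): [(0, 0) (13.6486, 0) (29.7936, 29.8706) (25.9649, 63) (0, 63)]  |A|=1572.4464
4. ⊥bis P0·P3 via (26.505,44.585): [(0, 0) (13.6486, 0) (29.7936, 29.8706) (28.8124, 38.3607) (19.6783, 63) (0, 63)]  |A|=1494.9978
5. ⊥bis P0·P4 via (13.595,35.485): [(0, 17.3191) (24.4844, 50.0356) (19.6783, 63) (0, 63)]  |A|=686.7933
6. ⊥bis P0·P5 via (13.145,41.725): [(0, 55.0659) (0, 17.3191) (16.0548, 38.7718)]  |A|=303.0089
7. ⊥bis P0·P6 via (22.505,35.82): [(0, 55.0659) (0, 17.3191) (16.0548, 38.7718)]  |A|=303.0089
8. ⊥bis P0·P7 via (8.035,25.8): [(0, 55.0659) (0, 26.8899) (6.5025, 26.0079) (16.0548, 38.7718)]  |A|=271.8918
9. canonical 4-gon: [(0, 55.0659) (0, 26.8899) (6.5025, 26.0079) (16.0548, 38.7718)]
10. shoelace: 271.8918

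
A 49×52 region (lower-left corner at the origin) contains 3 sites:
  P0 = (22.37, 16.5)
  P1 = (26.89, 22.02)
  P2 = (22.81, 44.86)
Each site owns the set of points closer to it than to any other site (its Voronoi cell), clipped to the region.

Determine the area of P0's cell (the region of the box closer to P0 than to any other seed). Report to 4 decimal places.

1. box [0,49]×[0,52]: [(0, 0) (49, 0) (49, 52) (0, 52)]
2. ⊥bis P0·P1 via (24.63,19.26): [(0, 39.428) (0, 0) (48.1511, 0)]  |A|=949.2511
3. ⊥bis P0·P2 via (22.59,30.68): [(10.4535, 30.8683) (0, 31.0305) (0, 0) (48.1511, 0)]  |A|=905.3591
4. canonical 4-gon: [(10.4535, 30.8683) (0, 31.0305) (0, 0) (48.1511, 0)]
5. shoelace: 905.3591

Area of P0's cell: 905.3591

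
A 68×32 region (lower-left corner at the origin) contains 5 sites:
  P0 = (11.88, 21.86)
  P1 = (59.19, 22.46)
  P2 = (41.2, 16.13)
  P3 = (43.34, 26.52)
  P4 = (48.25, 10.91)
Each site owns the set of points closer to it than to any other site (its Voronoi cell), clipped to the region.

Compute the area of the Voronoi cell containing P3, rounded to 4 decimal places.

Area of P3's cell: 247.2748

1. box [0,68]×[0,32]: [(0, 0) (68, 0) (68, 32) (0, 32)]
2. ⊥bis P3·P0 via (27.61,24.19): [(31.1931, 0) (68, 0) (68, 32) (26.4531, 32)]  |A|=1253.6595
3. ⊥bis P3·P1 via (51.265,24.49): [(31.1931, 0) (44.9919, 0) (53.1887, 32) (26.4531, 32)]  |A|=648.5483
4. ⊥bis P3·P2 via (42.27,21.325): [(27.5864, 24.3493) (50.0441, 19.7238) (53.1887, 32) (26.4531, 32)]  |A|=247.3929
5. ⊥bis P3·P4 via (45.795,18.715): [(27.5864, 24.3493) (49.4145, 19.8535) (50.1354, 20.0802) (53.1887, 32) (26.4531, 32)]  |A|=247.2748
6. canonical 5-gon: [(27.5864, 24.3493) (49.4145, 19.8535) (50.1354, 20.0802) (53.1887, 32) (26.4531, 32)]
7. shoelace: 247.2748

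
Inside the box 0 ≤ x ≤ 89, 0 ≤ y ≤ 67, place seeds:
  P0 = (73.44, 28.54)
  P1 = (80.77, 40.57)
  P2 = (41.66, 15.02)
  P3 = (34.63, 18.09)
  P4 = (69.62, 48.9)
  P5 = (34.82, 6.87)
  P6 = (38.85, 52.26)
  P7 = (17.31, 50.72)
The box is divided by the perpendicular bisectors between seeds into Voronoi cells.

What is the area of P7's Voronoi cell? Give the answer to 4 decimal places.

Area of P7's cell: 1093.2614

1. box [0,89]×[0,67]: [(0, 0) (89, 0) (89, 67) (0, 67)]
2. ⊥bis P7·P0 via (45.375,39.63): [(0, 0) (29.715, 0) (56.1904, 67) (0, 67)]  |A|=2877.8313
3. ⊥bis P7·P1 via (49.04,45.645): [(0, 0) (29.715, 0) (49.9159, 51.1216) (52.4556, 67) (0, 67)]  |A|=2848.18
4. ⊥bis P7·P2 via (29.485,32.87): [(0, 12.7591) (47.5811, 45.2128) (49.9159, 51.1216) (52.4556, 67) (0, 67)]  |A|=1872.8837
5. ⊥bis P7·P3 via (25.97,34.405): [(0, 20.6201) (47.9128, 46.0522) (49.9159, 51.1216) (52.4556, 67) (0, 67)]  |A|=1669.9746
6. ⊥bis P7·P4 via (43.465,49.81): [(0, 20.6201) (43.2481, 43.5762) (44.0631, 67) (0, 67)]  |A|=1518.983
7. ⊥bis P7·P5 via (26.065,28.795): [(0, 20.6201) (43.2481, 43.5762) (44.0631, 67) (0, 67)]  |A|=1518.983
8. ⊥bis P7·P6 via (28.08,51.49): [(0, 20.6201) (29.1797, 36.1087) (26.9711, 67) (0, 67)]  |A|=1093.2614
9. canonical 4-gon: [(0, 20.6201) (29.1797, 36.1087) (26.9711, 67) (0, 67)]
10. shoelace: 1093.2614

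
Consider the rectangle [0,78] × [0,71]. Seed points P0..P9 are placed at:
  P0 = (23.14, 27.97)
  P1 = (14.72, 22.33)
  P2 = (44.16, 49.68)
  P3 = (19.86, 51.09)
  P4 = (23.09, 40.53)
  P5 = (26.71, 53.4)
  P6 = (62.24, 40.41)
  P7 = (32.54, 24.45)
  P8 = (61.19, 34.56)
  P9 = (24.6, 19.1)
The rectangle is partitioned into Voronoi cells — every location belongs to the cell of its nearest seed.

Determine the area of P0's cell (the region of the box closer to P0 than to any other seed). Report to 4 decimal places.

Area of P0's cell: 133.3351

1. box [0,78]×[0,71]: [(0, 0) (78, 0) (78, 71) (0, 71)]
2. ⊥bis P0·P1 via (18.93,25.15): [(0, 53.4107) (35.7763, 0) (78, 0) (78, 71) (0, 71)]  |A|=4582.5801
3. ⊥bis P0·P2 via (33.65,38.825): [(0, 53.4107) (35.7763, 0) (73.7495, 0) (0.4188, 71) (0, 71)]  |A|=1677.5545
4. ⊥bis P0·P3 via (21.5,39.53): [(10.3567, 37.9491) (35.7763, 0) (73.7495, 0) (31.4621, 40.9433)]  |A|=1215.8951
5. ⊥bis P0·P4 via (23.115,34.25): [(12.8619, 34.2092) (35.7763, 0) (73.7495, 0) (38.3127, 34.3105)]  |A|=1087.9258
6. ⊥bis P0·P5 via (24.925,40.685): [(12.8619, 34.2092) (35.7763, 0) (73.7495, 0) (38.3127, 34.3105)]  |A|=1087.9258
7. ⊥bis P0·P6 via (42.69,34.19): [(12.8619, 34.2092) (35.7763, 0) (53.5678, 0) (44.5833, 28.2392) (38.3127, 34.3105)]  |A|=802.9695
8. ⊥bis P0·P7 via (27.84,26.21): [(30.8623, 34.2808) (12.8619, 34.2092) (24.3904, 16.9981)]  |A|=155.3166
9. ⊥bis P0·P8 via (42.165,31.265): [(30.8623, 34.2808) (12.8619, 34.2092) (24.3904, 16.9981)]  |A|=155.3166
10. ⊥bis P0·P9 via (23.87,23.535): [(27.0333, 24.0557) (30.8623, 34.2808) (12.8619, 34.2092) (20.3949, 22.963)]  |A|=133.3351
11. canonical 4-gon: [(27.0333, 24.0557) (30.8623, 34.2808) (12.8619, 34.2092) (20.3949, 22.963)]
12. shoelace: 133.3351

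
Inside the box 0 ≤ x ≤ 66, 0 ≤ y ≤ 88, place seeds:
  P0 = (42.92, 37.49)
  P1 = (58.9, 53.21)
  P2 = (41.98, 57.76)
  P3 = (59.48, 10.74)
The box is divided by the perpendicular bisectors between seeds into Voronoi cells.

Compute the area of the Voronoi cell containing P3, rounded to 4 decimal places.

1. box [0,66]×[0,88]: [(0, 0) (66, 0) (66, 88) (0, 88)]
2. ⊥bis P3·P0 via (51.2,24.115): [(12.2461, 0) (66, 0) (66, 33.2772)]  |A|=894.3885
3. ⊥bis P3·P1 via (59.19,31.975): [(64.0027, 32.0407) (12.2461, 0) (66, 0) (66, 32.068)]  |A|=893.1809
4. ⊥bis P3·P2 via (50.73,34.25): [(64.0027, 32.0407) (12.2461, 0) (66, 0) (66, 32.068)]  |A|=893.1809
5. canonical 4-gon: [(64.0027, 32.0407) (12.2461, 0) (66, 0) (66, 32.068)]
6. shoelace: 893.1809

Area of P3's cell: 893.1809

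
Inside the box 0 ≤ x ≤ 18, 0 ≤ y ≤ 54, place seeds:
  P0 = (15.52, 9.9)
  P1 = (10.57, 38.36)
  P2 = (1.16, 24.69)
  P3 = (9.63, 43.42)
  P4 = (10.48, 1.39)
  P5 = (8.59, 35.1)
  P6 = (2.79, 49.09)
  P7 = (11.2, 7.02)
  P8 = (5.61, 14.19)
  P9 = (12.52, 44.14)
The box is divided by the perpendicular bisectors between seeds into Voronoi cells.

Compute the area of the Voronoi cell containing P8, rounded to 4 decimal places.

1. box [0,18]×[0,54]: [(0, 0) (18, 0) (18, 54) (0, 54)]
2. ⊥bis P8·P0 via (10.565,12.045): [(0, 0) (5.3508, 0) (18, 29.22) (18, 54) (0, 54)]  |A|=787.1946
3. ⊥bis P8·P1 via (8.09,26.275): [(0, 27.9352) (0, 0) (5.3508, 0) (16.0206, 24.6475)]  |A|=289.7106
4. ⊥bis P8·P2 via (3.385,19.44): [(15.786, 24.6957) (0, 18.0054) (0, 0) (5.3508, 0) (16.0206, 24.6475)]  |A|=211.3348
5. ⊥bis P8·P3 via (7.62,28.805): [(15.786, 24.6957) (0, 18.0054) (0, 0) (5.3508, 0) (16.0206, 24.6475)]  |A|=211.3348
6. ⊥bis P8·P4 via (8.045,7.79): [(15.786, 24.6957) (0, 18.0054) (0, 4.7291) (8.8567, 8.0988) (16.0206, 24.6475)]  |A|=168.725
7. ⊥bis P8·P5 via (7.1,24.645): [(13.5107, 23.7314) (0, 18.0054) (0, 4.7291) (8.8567, 8.0988) (15.5012, 23.4477)]  |A|=167.2894
8. ⊥bis P8·P6 via (4.2,31.64): [(13.5107, 23.7314) (0, 18.0054) (0, 4.7291) (8.8567, 8.0988) (15.5012, 23.4477)]  |A|=167.2894
9. ⊥bis P8·P7 via (8.405,10.605): [(13.5107, 23.7314) (0, 18.0054) (0, 4.7291) (1.696, 5.3744) (10.7244, 12.4133) (15.5012, 23.4477)]  |A|=154.3861
10. ⊥bis P8·P9 via (9.065,29.165): [(13.5107, 23.7314) (0, 18.0054) (0, 4.7291) (1.696, 5.3744) (10.7244, 12.4133) (15.5012, 23.4477)]  |A|=154.3861
11. canonical 6-gon: [(13.5107, 23.7314) (0, 18.0054) (0, 4.7291) (1.696, 5.3744) (10.7244, 12.4133) (15.5012, 23.4477)]
12. shoelace: 154.3861

Area of P8's cell: 154.3861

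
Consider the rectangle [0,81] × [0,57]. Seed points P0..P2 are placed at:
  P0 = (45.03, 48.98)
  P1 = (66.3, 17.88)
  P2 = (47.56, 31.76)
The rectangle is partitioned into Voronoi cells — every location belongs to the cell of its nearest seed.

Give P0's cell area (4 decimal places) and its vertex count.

Area of P0's cell: 1389.9558 (5 vertices)

1. box [0,81]×[0,57]: [(0, 0) (81, 0) (81, 57) (0, 57)]
2. ⊥bis P0·P1 via (55.665,33.43): [(0, 0) (6.7852, 0) (81, 50.7572) (81, 57) (0, 57)]  |A|=2733.5333
3. ⊥bis P0·P2 via (46.295,40.37): [(0, 33.5682) (71.1522, 44.0221) (81, 50.7572) (81, 57) (0, 57)]  |A|=1389.9558
4. canonical 5-gon: [(0, 33.5682) (71.1522, 44.0221) (81, 50.7572) (81, 57) (0, 57)]
5. shoelace: 1389.9558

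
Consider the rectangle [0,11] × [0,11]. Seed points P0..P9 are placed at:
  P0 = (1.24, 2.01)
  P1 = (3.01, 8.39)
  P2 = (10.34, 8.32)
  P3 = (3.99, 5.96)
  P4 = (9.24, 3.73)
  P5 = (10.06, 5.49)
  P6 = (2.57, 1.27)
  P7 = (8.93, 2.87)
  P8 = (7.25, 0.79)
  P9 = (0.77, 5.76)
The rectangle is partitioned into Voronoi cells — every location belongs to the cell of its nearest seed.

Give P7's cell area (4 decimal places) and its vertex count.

1. box [0,11]×[0,11]: [(0, 0) (11, 0) (11, 11) (0, 11)]
2. ⊥bis P7·P0 via (5.085,2.44): [(5.3579, 0) (11, 0) (11, 11) (4.1277, 11)]  |A|=68.8293
3. ⊥bis P7·P1 via (5.97,5.63): [(4.8612, 4.4409) (5.3579, 0) (11, 0) (11, 11) (10.9772, 11)]  |A|=46.3661
4. ⊥bis P7·P2 via (9.635,5.595): [(6.656, 6.3657) (4.8612, 4.4409) (5.3579, 0) (11, 0) (11, 5.2419)]  |A|=33.8065
5. ⊥bis P7·P3 via (6.46,4.415): [(7.5375, 6.1376) (5.1062, 2.2506) (5.3579, 0) (11, 0) (11, 5.2419)]  |A|=29.6148
6. ⊥bis P7·P4 via (9.085,3.3): [(6.3739, 4.2773) (5.1062, 2.2506) (5.3579, 0) (11, 0) (11, 2.6097)]  |A|=19.7845
7. ⊥bis P7·P5 via (9.495,4.18): [(6.3739, 4.2773) (5.1062, 2.2506) (5.3579, 0) (11, 0) (11, 2.6097)]  |A|=19.7845
8. ⊥bis P7·P6 via (5.75,2.07): [(6.3739, 4.2773) (5.5329, 2.9329) (6.2708, 0) (11, 0) (11, 2.6097)]  |A|=17.8797
9. ⊥bis P7·P8 via (8.09,1.83): [(6.3739, 4.2773) (5.9329, 3.5723) (10.3557, 0) (11, 0) (11, 2.6097)]  |A|=9.761
10. ⊥bis P7·P9 via (4.85,4.315): [(6.3739, 4.2773) (5.9329, 3.5723) (10.3557, 0) (11, 0) (11, 2.6097)]  |A|=9.761
11. canonical 5-gon: [(6.3739, 4.2773) (5.9329, 3.5723) (10.3557, 0) (11, 0) (11, 2.6097)]
12. shoelace: 9.761

Area of P7's cell: 9.7610 (5 vertices)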